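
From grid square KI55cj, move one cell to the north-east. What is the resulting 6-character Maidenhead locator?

KI55dk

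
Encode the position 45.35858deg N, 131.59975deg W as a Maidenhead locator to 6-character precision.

Shift to the Maidenhead origin (180°W, 90°S): lon 48.4002, lat 135.3586.
Field: 48.4002/20 → 2 → C, 135.3586/10 → 13 → N; chars CN.
Square: 8.4002/2 → 4, 5.3586/1 → 5; chars 45.
Subsquare: 0.4002/0.0833333 → 4 → e, 0.3586/0.0416667 → 8 → i; chars ei.

CN45ei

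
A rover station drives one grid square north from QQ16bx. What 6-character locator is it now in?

QQ17ba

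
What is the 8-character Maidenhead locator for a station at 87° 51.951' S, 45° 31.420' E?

Shift to the Maidenhead origin (180°W, 90°S): lon 225.52367, lat 2.13415.
Field (20°×10°, letters A–R): 225.52367/20 → 11 → L, 2.13415/10 → 0 → A; chars LA.
Square (2°×1°, digits 0–9): 5.52367/2 → 2, 2.13415/1 → 2; chars 22.
Subsquare (5′×2.5′, letters a–x): 1.52367/0.0833333 → 18 → s, 0.13415/0.0416667 → 3 → d; chars sd.
Extended square (30″×15″, digits 0–9): 0.02367/0.00833333 → 2, 0.00915/0.00416667 → 2; chars 22.

LA22sd22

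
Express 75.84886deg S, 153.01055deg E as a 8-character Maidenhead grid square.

QB64md16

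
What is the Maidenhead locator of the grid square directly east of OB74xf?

OB84af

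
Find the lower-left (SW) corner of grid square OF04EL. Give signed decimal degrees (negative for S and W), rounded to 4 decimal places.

-35.5417, 100.3333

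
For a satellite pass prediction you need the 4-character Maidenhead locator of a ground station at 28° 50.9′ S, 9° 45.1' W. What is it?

Add 180° to longitude and 90° to latitude: 170.25, 61.15.
Field: lon ⌊170.25/20⌋ = 8 → I; lat ⌊61.15/10⌋ = 6 → G.
Square: lon ⌊10.25/2⌋ = 5; lat ⌊1.15/1⌋ = 1.

IG51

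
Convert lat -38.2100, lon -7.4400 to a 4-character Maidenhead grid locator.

IF61

Offset from 180°W / 90°S: lon 172.56°, lat 51.79°.
Field: lon ⌊172.56/20⌋ = 8 → I; lat ⌊51.79/10⌋ = 5 → F.
Square: lon ⌊12.56/2⌋ = 6; lat ⌊1.79/1⌋ = 1.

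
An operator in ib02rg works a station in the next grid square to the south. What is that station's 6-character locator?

Latitude subsquare g = 6; −1 → 5 = f.
The longitude characters are unchanged.

IB02rf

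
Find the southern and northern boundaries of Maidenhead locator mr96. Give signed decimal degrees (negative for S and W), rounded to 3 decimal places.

86.000, 87.000

Field M=12, R=17: +12·20° lon, +17·10° lat → SW at lon 60°, lat 80°.
Square 9, 6: +9·2° lon, +6·1° lat → SW at lon 78°, lat 86°.
Cell spans 2° lon × 1° lat.
south 86.000, north 87.000.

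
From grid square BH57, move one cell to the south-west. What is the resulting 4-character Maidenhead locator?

BH46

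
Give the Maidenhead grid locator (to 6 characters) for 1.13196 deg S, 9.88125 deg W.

II58bu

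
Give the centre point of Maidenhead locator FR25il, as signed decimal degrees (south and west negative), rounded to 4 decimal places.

Field F=5, R=17: +5·20° lon, +17·10° lat → SW at lon -80°, lat 80°.
Square 2, 5: +2·2° lon, +5·1° lat → SW at lon -76°, lat 85°.
Subsquare i=8, l=11: +8·0.0833333° lon, +11·0.0416667° lat → SW at lon -75.3333°, lat 85.4583°.
Cell spans 0.0833333° lon × 0.0416667° lat. Centre is SW corner plus half of each.
latitude 85.4792, longitude -75.2917.

85.4792, -75.2917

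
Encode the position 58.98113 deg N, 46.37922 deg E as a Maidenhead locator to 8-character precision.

LO38ex55

Shift to the Maidenhead origin (180°W, 90°S): lon 226.37922, lat 148.98113.
Field: lon ⌊226.37922/20⌋ = 11 → L; lat ⌊148.98113/10⌋ = 14 → O.
Square: lon ⌊6.37922/2⌋ = 3; lat ⌊8.98113/1⌋ = 8.
Subsquare: lon ⌊0.37922/0.0833333⌋ = 4 → e; lat ⌊0.98113/0.0416667⌋ = 23 → x.
Extended square: lon ⌊0.04589/0.00833333⌋ = 5; lat ⌊0.02280/0.00416667⌋ = 5.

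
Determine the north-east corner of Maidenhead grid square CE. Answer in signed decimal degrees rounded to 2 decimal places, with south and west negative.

Field C=2, E=4: +2·20° lon, +4·10° lat → SW at lon -140°, lat -50°.
Cell spans 20° lon × 10° lat. NE corner is SW corner plus one full cell.
latitude -40.00, longitude -120.00.

-40.00, -120.00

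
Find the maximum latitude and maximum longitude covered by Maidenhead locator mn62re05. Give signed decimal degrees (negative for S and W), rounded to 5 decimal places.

Field M=12, N=13: +12·20° lon, +13·10° lat → SW at lon 60°, lat 40°.
Square 6, 2: +6·2° lon, +2·1° lat → SW at lon 72°, lat 42°.
Subsquare r=17, e=4: +17·0.0833333° lon, +4·0.0416667° lat → SW at lon 73.4167°, lat 42.1667°.
Extended square 0, 5: +0·0.00833333° lon, +5·0.00416667° lat → SW at lon 73.4167°, lat 42.1875°.
Cell spans 0.00833333° lon × 0.00416667° lat. NE corner is SW corner plus one full cell.
latitude 42.19167, longitude 73.42500.

42.19167, 73.42500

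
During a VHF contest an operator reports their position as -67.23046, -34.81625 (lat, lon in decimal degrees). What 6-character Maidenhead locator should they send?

Add 180° to longitude and 90° to latitude: 145.1838, 22.7695.
Field: 145.1838/20 → 7 → H, 22.7695/10 → 2 → C; chars HC.
Square: 5.1838/2 → 2, 2.7695/1 → 2; chars 22.
Subsquare: 1.1838/0.0833333 → 14 → o, 0.7695/0.0416667 → 18 → s; chars os.

HC22os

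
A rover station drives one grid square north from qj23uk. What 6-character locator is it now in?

Latitude subsquare k = 10; +1 → 11 = l.
The longitude characters are unchanged.

QJ23ul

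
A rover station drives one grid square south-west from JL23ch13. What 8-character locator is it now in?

JL23ch02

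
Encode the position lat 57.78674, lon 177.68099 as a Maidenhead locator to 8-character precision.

Add 180° to longitude and 90° to latitude: 357.68099, 147.78674.
Field: 357.68099/20 → 17 → R, 147.78674/10 → 14 → O; chars RO.
Square: 17.68099/2 → 8, 7.78674/1 → 7; chars 87.
Subsquare: 1.68099/0.0833333 → 20 → u, 0.78674/0.0416667 → 18 → s; chars us.
Extended square: 0.01432/0.00833333 → 1, 0.03674/0.00416667 → 8; chars 18.

RO87us18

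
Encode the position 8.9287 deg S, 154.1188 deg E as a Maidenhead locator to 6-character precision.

Add 180° to longitude and 90° to latitude: 334.1188, 81.0713.
Field (20°×10°, letters A–R): 334.1188/20 → 16 → Q, 81.0713/10 → 8 → I; chars QI.
Square (2°×1°, digits 0–9): 14.1188/2 → 7, 1.0713/1 → 1; chars 71.
Subsquare (5′×2.5′, letters a–x): 0.1188/0.0833333 → 1 → b, 0.0713/0.0416667 → 1 → b; chars bb.

QI71bb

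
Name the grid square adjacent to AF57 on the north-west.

AF48

Longitude square 5; −1 → 4.
Latitude square 7; +1 → 8.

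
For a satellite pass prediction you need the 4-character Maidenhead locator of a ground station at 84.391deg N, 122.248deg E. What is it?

Offset from 180°W / 90°S: lon 302.25°, lat 174.39°.
Field: 302.25/20 → 15 → P, 174.39/10 → 17 → R; chars PR.
Square: 2.25/2 → 1, 4.39/1 → 4; chars 14.

PR14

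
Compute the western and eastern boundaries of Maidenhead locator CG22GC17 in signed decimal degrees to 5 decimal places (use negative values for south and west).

-135.49167, -135.48333

Field C=2, G=6: +2·20° lon, +6·10° lat → SW at lon -140°, lat -30°.
Square 2, 2: +2·2° lon, +2·1° lat → SW at lon -136°, lat -28°.
Subsquare g=6, c=2: +6·0.0833333° lon, +2·0.0416667° lat → SW at lon -135.5°, lat -27.9167°.
Extended square 1, 7: +1·0.00833333° lon, +7·0.00416667° lat → SW at lon -135.492°, lat -27.8875°.
Cell spans 0.00833333° lon × 0.00416667° lat.
west -135.49167, east -135.48333.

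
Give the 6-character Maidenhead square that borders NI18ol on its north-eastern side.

NI18pm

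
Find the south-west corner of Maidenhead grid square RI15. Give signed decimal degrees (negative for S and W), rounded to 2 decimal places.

-5.00, 162.00

Field R=17, I=8: +17·20° lon, +8·10° lat → SW at lon 160°, lat -10°.
Square 1, 5: +1·2° lon, +5·1° lat → SW at lon 162°, lat -5°.
latitude -5.00, longitude 162.00.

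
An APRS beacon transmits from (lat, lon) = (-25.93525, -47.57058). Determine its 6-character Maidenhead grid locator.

GG64fb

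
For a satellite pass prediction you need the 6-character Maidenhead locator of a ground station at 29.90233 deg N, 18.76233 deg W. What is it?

IL09ov

Shift to the Maidenhead origin (180°W, 90°S): lon 161.2377, lat 119.9023.
Field: 161.2377/20 → 8 → I, 119.9023/10 → 11 → L; chars IL.
Square: 1.2377/2 → 0, 9.9023/1 → 9; chars 09.
Subsquare: 1.2377/0.0833333 → 14 → o, 0.9023/0.0416667 → 21 → v; chars ov.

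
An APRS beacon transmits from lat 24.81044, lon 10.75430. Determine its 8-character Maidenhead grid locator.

JL54jt04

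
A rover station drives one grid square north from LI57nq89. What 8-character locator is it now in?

LI57nr80

Latitude extended square 9; +1 → 10, wraps to 0, carry into subsquare.
Latitude subsquare q = 16; +1 → 17 = r.
The longitude characters are unchanged.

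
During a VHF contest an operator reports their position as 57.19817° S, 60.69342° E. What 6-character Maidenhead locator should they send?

Shift to the Maidenhead origin (180°W, 90°S): lon 240.6934, lat 32.8018.
Field (20°×10°, letters A–R): lon ⌊240.6934/20⌋ = 12 → M; lat ⌊32.8018/10⌋ = 3 → D.
Square (2°×1°, digits 0–9): lon ⌊0.6934/2⌋ = 0; lat ⌊2.8018/1⌋ = 2.
Subsquare (5′×2.5′, letters a–x): lon ⌊0.6934/0.0833333⌋ = 8 → i; lat ⌊0.8018/0.0416667⌋ = 19 → t.

MD02it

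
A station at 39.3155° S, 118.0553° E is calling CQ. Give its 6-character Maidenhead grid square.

Add 180° to longitude and 90° to latitude: 298.0553, 50.6845.
Field: 298.0553/20 → 14 → O, 50.6845/10 → 5 → F; chars OF.
Square: 18.0553/2 → 9, 0.6845/1 → 0; chars 90.
Subsquare: 0.0553/0.0833333 → 0 → a, 0.6845/0.0416667 → 16 → q; chars aq.

OF90aq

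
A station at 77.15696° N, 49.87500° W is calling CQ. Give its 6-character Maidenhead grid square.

Shift to the Maidenhead origin (180°W, 90°S): lon 130.1250, lat 167.1570.
Field (20°×10°, letters A–R): 130.1250/20 → 6 → G, 167.1570/10 → 16 → Q; chars GQ.
Square (2°×1°, digits 0–9): 10.1250/2 → 5, 7.1570/1 → 7; chars 57.
Subsquare (5′×2.5′, letters a–x): 0.1250/0.0833333 → 1 → b, 0.1570/0.0416667 → 3 → d; chars bd.

GQ57bd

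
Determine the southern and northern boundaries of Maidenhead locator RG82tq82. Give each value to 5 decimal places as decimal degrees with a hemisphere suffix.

27.32500° S, 27.32083° S

Field R=17, G=6: +17·20° lon, +6·10° lat → SW at lon 160°, lat -30°.
Square 8, 2: +8·2° lon, +2·1° lat → SW at lon 176°, lat -28°.
Subsquare t=19, q=16: +19·0.0833333° lon, +16·0.0416667° lat → SW at lon 177.583°, lat -27.3333°.
Extended square 8, 2: +8·0.00833333° lon, +2·0.00416667° lat → SW at lon 177.65°, lat -27.325°.
Cell spans 0.00833333° lon × 0.00416667° lat.
south 27.32500° S, north 27.32083° S.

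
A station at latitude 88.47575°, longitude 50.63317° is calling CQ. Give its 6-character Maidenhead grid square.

LR58hl

Offset from 180°W / 90°S: lon 230.6332°, lat 178.4758°.
Field: lon ⌊230.6332/20⌋ = 11 → L; lat ⌊178.4758/10⌋ = 17 → R.
Square: lon ⌊10.6332/2⌋ = 5; lat ⌊8.4758/1⌋ = 8.
Subsquare: lon ⌊0.6332/0.0833333⌋ = 7 → h; lat ⌊0.4758/0.0416667⌋ = 11 → l.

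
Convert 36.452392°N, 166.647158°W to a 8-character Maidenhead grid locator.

AM66qk28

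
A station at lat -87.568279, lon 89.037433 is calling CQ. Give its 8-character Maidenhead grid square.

Add 180° to longitude and 90° to latitude: 269.03743, 2.43172.
Field: lon ⌊269.03743/20⌋ = 13 → N; lat ⌊2.43172/10⌋ = 0 → A.
Square: lon ⌊9.03743/2⌋ = 4; lat ⌊2.43172/1⌋ = 2.
Subsquare: lon ⌊1.03743/0.0833333⌋ = 12 → m; lat ⌊0.43172/0.0416667⌋ = 10 → k.
Extended square: lon ⌊0.03743/0.00833333⌋ = 4; lat ⌊0.01505/0.00416667⌋ = 3.

NA42mk43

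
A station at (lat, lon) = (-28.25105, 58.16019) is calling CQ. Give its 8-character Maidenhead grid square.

LG91br99

Shift to the Maidenhead origin (180°W, 90°S): lon 238.16019, lat 61.74895.
Field: 238.16019/20 → 11 → L, 61.74895/10 → 6 → G; chars LG.
Square: 18.16019/2 → 9, 1.74895/1 → 1; chars 91.
Subsquare: 0.16019/0.0833333 → 1 → b, 0.74895/0.0416667 → 17 → r; chars br.
Extended square: 0.07686/0.00833333 → 9, 0.04062/0.00416667 → 9; chars 99.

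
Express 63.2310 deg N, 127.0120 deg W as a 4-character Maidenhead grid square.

CP63

Offset from 180°W / 90°S: lon 52.99°, lat 153.23°.
Field: 52.99/20 → 2 → C, 153.23/10 → 15 → P; chars CP.
Square: 12.99/2 → 6, 3.23/1 → 3; chars 63.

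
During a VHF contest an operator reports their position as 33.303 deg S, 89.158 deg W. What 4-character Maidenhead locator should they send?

EF56

Shift to the Maidenhead origin (180°W, 90°S): lon 90.84, lat 56.70.
Field: lon ⌊90.84/20⌋ = 4 → E; lat ⌊56.70/10⌋ = 5 → F.
Square: lon ⌊10.84/2⌋ = 5; lat ⌊6.70/1⌋ = 6.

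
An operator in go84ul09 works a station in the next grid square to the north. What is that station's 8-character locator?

Latitude extended square 9; +1 → 10, wraps to 0, carry into subsquare.
Latitude subsquare l = 11; +1 → 12 = m.
The longitude characters are unchanged.

GO84um00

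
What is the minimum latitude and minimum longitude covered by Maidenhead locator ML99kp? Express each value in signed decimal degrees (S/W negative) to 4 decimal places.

Field M=12, L=11: +12·20° lon, +11·10° lat → SW at lon 60°, lat 20°.
Square 9, 9: +9·2° lon, +9·1° lat → SW at lon 78°, lat 29°.
Subsquare k=10, p=15: +10·0.0833333° lon, +15·0.0416667° lat → SW at lon 78.8333°, lat 29.625°.
latitude 29.6250, longitude 78.8333.

29.6250, 78.8333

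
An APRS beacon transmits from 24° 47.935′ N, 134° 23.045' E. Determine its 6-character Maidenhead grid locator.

PL74et

Offset from 180°W / 90°S: lon 314.3841°, lat 114.7989°.
Field (20°×10°, letters A–R): 314.3841/20 → 15 → P, 114.7989/10 → 11 → L; chars PL.
Square (2°×1°, digits 0–9): 14.3841/2 → 7, 4.7989/1 → 4; chars 74.
Subsquare (5′×2.5′, letters a–x): 0.3841/0.0833333 → 4 → e, 0.7989/0.0416667 → 19 → t; chars et.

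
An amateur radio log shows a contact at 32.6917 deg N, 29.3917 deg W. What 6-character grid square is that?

HM52hq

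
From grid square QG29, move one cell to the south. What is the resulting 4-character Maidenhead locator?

Latitude square 9; −1 → 8.
The longitude characters are unchanged.

QG28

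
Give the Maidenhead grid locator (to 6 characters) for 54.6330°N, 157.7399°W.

BO14dp

Offset from 180°W / 90°S: lon 22.2601°, lat 144.6330°.
Field: lon ⌊22.2601/20⌋ = 1 → B; lat ⌊144.6330/10⌋ = 14 → O.
Square: lon ⌊2.2601/2⌋ = 1; lat ⌊4.6330/1⌋ = 4.
Subsquare: lon ⌊0.2601/0.0833333⌋ = 3 → d; lat ⌊0.6330/0.0416667⌋ = 15 → p.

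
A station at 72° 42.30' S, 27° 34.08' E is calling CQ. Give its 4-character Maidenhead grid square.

Offset from 180°W / 90°S: lon 207.57°, lat 17.30°.
Field: 207.57/20 → 10 → K, 17.30/10 → 1 → B; chars KB.
Square: 7.57/2 → 3, 7.30/1 → 7; chars 37.

KB37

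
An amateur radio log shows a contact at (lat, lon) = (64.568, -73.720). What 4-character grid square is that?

FP34

Shift to the Maidenhead origin (180°W, 90°S): lon 106.28, lat 154.57.
Field: lon ⌊106.28/20⌋ = 5 → F; lat ⌊154.57/10⌋ = 15 → P.
Square: lon ⌊6.28/2⌋ = 3; lat ⌊4.57/1⌋ = 4.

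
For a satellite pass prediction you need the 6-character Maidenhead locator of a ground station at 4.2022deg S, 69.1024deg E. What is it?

Offset from 180°W / 90°S: lon 249.1024°, lat 85.7978°.
Field: lon ⌊249.1024/20⌋ = 12 → M; lat ⌊85.7978/10⌋ = 8 → I.
Square: lon ⌊9.1024/2⌋ = 4; lat ⌊5.7978/1⌋ = 5.
Subsquare: lon ⌊1.1024/0.0833333⌋ = 13 → n; lat ⌊0.7978/0.0416667⌋ = 19 → t.

MI45nt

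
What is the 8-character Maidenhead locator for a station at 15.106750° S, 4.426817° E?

JH24fv14

Add 180° to longitude and 90° to latitude: 184.42682, 74.89325.
Field: 184.42682/20 → 9 → J, 74.89325/10 → 7 → H; chars JH.
Square: 4.42682/2 → 2, 4.89325/1 → 4; chars 24.
Subsquare: 0.42682/0.0833333 → 5 → f, 0.89325/0.0416667 → 21 → v; chars fv.
Extended square: 0.01015/0.00833333 → 1, 0.01825/0.00416667 → 4; chars 14.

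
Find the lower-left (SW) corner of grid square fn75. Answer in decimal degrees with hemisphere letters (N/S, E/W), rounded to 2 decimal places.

Field F=5, N=13: +5·20° lon, +13·10° lat → SW at lon -80°, lat 40°.
Square 7, 5: +7·2° lon, +5·1° lat → SW at lon -66°, lat 45°.
latitude 45.00° N, longitude 66.00° W.

45.00° N, 66.00° W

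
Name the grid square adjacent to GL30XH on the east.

Longitude subsquare x = 23; +1 → 24, wraps to 0 = a, carry into square.
Longitude square 3; +1 → 4.
The latitude characters are unchanged.

GL40ah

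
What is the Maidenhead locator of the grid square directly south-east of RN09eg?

Longitude subsquare e = 4; +1 → 5 = f.
Latitude subsquare g = 6; −1 → 5 = f.

RN09ff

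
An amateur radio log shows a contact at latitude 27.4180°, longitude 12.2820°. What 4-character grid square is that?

JL67

Offset from 180°W / 90°S: lon 192.28°, lat 117.42°.
Field: 192.28/20 → 9 → J, 117.42/10 → 11 → L; chars JL.
Square: 12.28/2 → 6, 7.42/1 → 7; chars 67.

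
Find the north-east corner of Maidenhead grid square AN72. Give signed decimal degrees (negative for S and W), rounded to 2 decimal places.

43.00, -164.00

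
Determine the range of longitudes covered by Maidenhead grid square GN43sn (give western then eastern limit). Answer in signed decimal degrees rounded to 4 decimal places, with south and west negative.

-50.5000, -50.4167

Field G=6, N=13: +6·20° lon, +13·10° lat → SW at lon -60°, lat 40°.
Square 4, 3: +4·2° lon, +3·1° lat → SW at lon -52°, lat 43°.
Subsquare s=18, n=13: +18·0.0833333° lon, +13·0.0416667° lat → SW at lon -50.5°, lat 43.5417°.
Cell spans 0.0833333° lon × 0.0416667° lat.
west -50.5000, east -50.4167.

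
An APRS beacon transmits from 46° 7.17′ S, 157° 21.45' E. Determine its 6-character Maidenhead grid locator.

QE83qv

Offset from 180°W / 90°S: lon 337.3575°, lat 43.8805°.
Field: lon ⌊337.3575/20⌋ = 16 → Q; lat ⌊43.8805/10⌋ = 4 → E.
Square: lon ⌊17.3575/2⌋ = 8; lat ⌊3.8805/1⌋ = 3.
Subsquare: lon ⌊1.3575/0.0833333⌋ = 16 → q; lat ⌊0.8805/0.0416667⌋ = 21 → v.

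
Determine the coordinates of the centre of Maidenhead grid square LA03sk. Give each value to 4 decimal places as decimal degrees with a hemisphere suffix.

86.5625° S, 41.5417° E

Field L=11, A=0: +11·20° lon, +0·10° lat → SW at lon 40°, lat -90°.
Square 0, 3: +0·2° lon, +3·1° lat → SW at lon 40°, lat -87°.
Subsquare s=18, k=10: +18·0.0833333° lon, +10·0.0416667° lat → SW at lon 41.5°, lat -86.5833°.
Cell spans 0.0833333° lon × 0.0416667° lat. Centre is SW corner plus half of each.
latitude 86.5625° S, longitude 41.5417° E.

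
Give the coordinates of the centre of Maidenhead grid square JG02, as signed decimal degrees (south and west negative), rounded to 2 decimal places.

-27.50, 1.00

Field J=9, G=6: +9·20° lon, +6·10° lat → SW at lon 0°, lat -30°.
Square 0, 2: +0·2° lon, +2·1° lat → SW at lon 0°, lat -28°.
Cell spans 2° lon × 1° lat. Centre is SW corner plus half of each.
latitude -27.50, longitude 1.00.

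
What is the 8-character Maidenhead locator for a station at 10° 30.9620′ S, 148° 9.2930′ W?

Add 180° to longitude and 90° to latitude: 31.84512, 79.48397.
Field: 31.84512/20 → 1 → B, 79.48397/10 → 7 → H; chars BH.
Square: 11.84512/2 → 5, 9.48397/1 → 9; chars 59.
Subsquare: 1.84512/0.0833333 → 22 → w, 0.48397/0.0416667 → 11 → l; chars wl.
Extended square: 0.01178/0.00833333 → 1, 0.02563/0.00416667 → 6; chars 16.

BH59wl16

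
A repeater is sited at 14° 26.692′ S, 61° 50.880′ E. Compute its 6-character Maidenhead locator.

MH05wn

Add 180° to longitude and 90° to latitude: 241.8480, 75.5551.
Field: lon ⌊241.8480/20⌋ = 12 → M; lat ⌊75.5551/10⌋ = 7 → H.
Square: lon ⌊1.8480/2⌋ = 0; lat ⌊5.5551/1⌋ = 5.
Subsquare: lon ⌊1.8480/0.0833333⌋ = 22 → w; lat ⌊0.5551/0.0416667⌋ = 13 → n.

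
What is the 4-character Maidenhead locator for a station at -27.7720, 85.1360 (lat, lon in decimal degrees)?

Offset from 180°W / 90°S: lon 265.14°, lat 62.23°.
Field: lon ⌊265.14/20⌋ = 13 → N; lat ⌊62.23/10⌋ = 6 → G.
Square: lon ⌊5.14/2⌋ = 2; lat ⌊2.23/1⌋ = 2.

NG22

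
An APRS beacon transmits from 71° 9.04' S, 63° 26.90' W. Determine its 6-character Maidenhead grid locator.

FB88gu

Add 180° to longitude and 90° to latitude: 116.5517, 18.8493.
Field: 116.5517/20 → 5 → F, 18.8493/10 → 1 → B; chars FB.
Square: 16.5517/2 → 8, 8.8493/1 → 8; chars 88.
Subsquare: 0.5517/0.0833333 → 6 → g, 0.8493/0.0416667 → 20 → u; chars gu.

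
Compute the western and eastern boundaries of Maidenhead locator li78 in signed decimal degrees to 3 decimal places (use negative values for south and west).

54.000, 56.000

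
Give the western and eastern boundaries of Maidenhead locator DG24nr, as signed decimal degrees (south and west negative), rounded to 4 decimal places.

-114.9167, -114.8333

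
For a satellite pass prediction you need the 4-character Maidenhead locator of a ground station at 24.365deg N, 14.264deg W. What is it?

Add 180° to longitude and 90° to latitude: 165.74, 114.36.
Field: 165.74/20 → 8 → I, 114.36/10 → 11 → L; chars IL.
Square: 5.74/2 → 2, 4.36/1 → 4; chars 24.

IL24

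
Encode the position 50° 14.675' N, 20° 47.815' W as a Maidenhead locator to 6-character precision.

Shift to the Maidenhead origin (180°W, 90°S): lon 159.2031, lat 140.2446.
Field (20°×10°, letters A–R): 159.2031/20 → 7 → H, 140.2446/10 → 14 → O; chars HO.
Square (2°×1°, digits 0–9): 19.2031/2 → 9, 0.2446/1 → 0; chars 90.
Subsquare (5′×2.5′, letters a–x): 1.2031/0.0833333 → 14 → o, 0.2446/0.0416667 → 5 → f; chars of.

HO90of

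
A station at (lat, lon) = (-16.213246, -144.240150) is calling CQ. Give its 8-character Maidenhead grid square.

BH73vs18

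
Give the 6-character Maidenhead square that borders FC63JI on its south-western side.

FC63ih

Longitude subsquare j = 9; −1 → 8 = i.
Latitude subsquare i = 8; −1 → 7 = h.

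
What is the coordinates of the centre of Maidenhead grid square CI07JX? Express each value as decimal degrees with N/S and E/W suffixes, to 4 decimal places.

Field C=2, I=8: +2·20° lon, +8·10° lat → SW at lon -140°, lat -10°.
Square 0, 7: +0·2° lon, +7·1° lat → SW at lon -140°, lat -3°.
Subsquare j=9, x=23: +9·0.0833333° lon, +23·0.0416667° lat → SW at lon -139.25°, lat -2.04167°.
Cell spans 0.0833333° lon × 0.0416667° lat. Centre is SW corner plus half of each.
latitude 2.0208° S, longitude 139.2083° W.

2.0208° S, 139.2083° W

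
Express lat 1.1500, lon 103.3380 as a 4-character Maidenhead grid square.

OJ11

Add 180° to longitude and 90° to latitude: 283.34, 91.15.
Field: lon ⌊283.34/20⌋ = 14 → O; lat ⌊91.15/10⌋ = 9 → J.
Square: lon ⌊3.34/2⌋ = 1; lat ⌊1.15/1⌋ = 1.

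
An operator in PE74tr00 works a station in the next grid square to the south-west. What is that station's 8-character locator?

PE74sq99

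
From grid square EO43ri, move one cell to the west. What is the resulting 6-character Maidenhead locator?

EO43qi

Longitude subsquare r = 17; −1 → 16 = q.
The latitude characters are unchanged.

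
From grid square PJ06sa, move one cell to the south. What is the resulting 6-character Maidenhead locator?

PJ05sx

Latitude subsquare a = 0; −1 → -1, wraps to 23 = x, carry into square.
Latitude square 6; −1 → 5.
The longitude characters are unchanged.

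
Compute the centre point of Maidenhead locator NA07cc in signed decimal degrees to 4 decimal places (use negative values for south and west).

-82.8958, 80.2083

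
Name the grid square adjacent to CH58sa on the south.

CH57sx

Latitude subsquare a = 0; −1 → -1, wraps to 23 = x, carry into square.
Latitude square 8; −1 → 7.
The longitude characters are unchanged.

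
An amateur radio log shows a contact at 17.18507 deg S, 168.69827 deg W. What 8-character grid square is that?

Add 180° to longitude and 90° to latitude: 11.30173, 72.81493.
Field: 11.30173/20 → 0 → A, 72.81493/10 → 7 → H; chars AH.
Square: 11.30173/2 → 5, 2.81493/1 → 2; chars 52.
Subsquare: 1.30173/0.0833333 → 15 → p, 0.81493/0.0416667 → 19 → t; chars pt.
Extended square: 0.05173/0.00833333 → 6, 0.02326/0.00416667 → 5; chars 65.

AH52pt65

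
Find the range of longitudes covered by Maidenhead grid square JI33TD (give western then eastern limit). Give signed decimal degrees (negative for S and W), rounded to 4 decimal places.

7.5833, 7.6667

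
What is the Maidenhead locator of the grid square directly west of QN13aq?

QN03xq

Longitude subsquare a = 0; −1 → -1, wraps to 23 = x, carry into square.
Longitude square 1; −1 → 0.
The latitude characters are unchanged.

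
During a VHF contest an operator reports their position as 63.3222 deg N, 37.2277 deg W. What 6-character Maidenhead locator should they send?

Add 180° to longitude and 90° to latitude: 142.7723, 153.3222.
Field (20°×10°, letters A–R): lon ⌊142.7723/20⌋ = 7 → H; lat ⌊153.3222/10⌋ = 15 → P.
Square (2°×1°, digits 0–9): lon ⌊2.7723/2⌋ = 1; lat ⌊3.3222/1⌋ = 3.
Subsquare (5′×2.5′, letters a–x): lon ⌊0.7723/0.0833333⌋ = 9 → j; lat ⌊0.3222/0.0416667⌋ = 7 → h.

HP13jh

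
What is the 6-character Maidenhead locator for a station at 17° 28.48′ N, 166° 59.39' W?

Shift to the Maidenhead origin (180°W, 90°S): lon 13.0102, lat 107.4747.
Field (20°×10°, letters A–R): 13.0102/20 → 0 → A, 107.4747/10 → 10 → K; chars AK.
Square (2°×1°, digits 0–9): 13.0102/2 → 6, 7.4747/1 → 7; chars 67.
Subsquare (5′×2.5′, letters a–x): 1.0102/0.0833333 → 12 → m, 0.4747/0.0416667 → 11 → l; chars ml.

AK67ml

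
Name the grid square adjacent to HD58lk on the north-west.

HD58kl

Longitude subsquare l = 11; −1 → 10 = k.
Latitude subsquare k = 10; +1 → 11 = l.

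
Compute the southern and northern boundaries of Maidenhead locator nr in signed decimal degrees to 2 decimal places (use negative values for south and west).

80.00, 90.00

Field N=13, R=17: +13·20° lon, +17·10° lat → SW at lon 80°, lat 80°.
Cell spans 20° lon × 10° lat.
south 80.00, north 90.00.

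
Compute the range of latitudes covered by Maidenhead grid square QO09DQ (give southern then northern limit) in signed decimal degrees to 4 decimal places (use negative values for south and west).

59.6667, 59.7083

Field Q=16, O=14: +16·20° lon, +14·10° lat → SW at lon 140°, lat 50°.
Square 0, 9: +0·2° lon, +9·1° lat → SW at lon 140°, lat 59°.
Subsquare d=3, q=16: +3·0.0833333° lon, +16·0.0416667° lat → SW at lon 140.25°, lat 59.6667°.
Cell spans 0.0833333° lon × 0.0416667° lat.
south 59.6667, north 59.7083.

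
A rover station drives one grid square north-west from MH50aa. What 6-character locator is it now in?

MH40xb

Longitude subsquare a = 0; −1 → -1, wraps to 23 = x, carry into square.
Longitude square 5; −1 → 4.
Latitude subsquare a = 0; +1 → 1 = b.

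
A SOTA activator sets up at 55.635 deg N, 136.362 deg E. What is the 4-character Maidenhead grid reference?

PO85

Shift to the Maidenhead origin (180°W, 90°S): lon 316.36, lat 145.63.
Field (20°×10°, letters A–R): lon ⌊316.36/20⌋ = 15 → P; lat ⌊145.63/10⌋ = 14 → O.
Square (2°×1°, digits 0–9): lon ⌊16.36/2⌋ = 8; lat ⌊5.63/1⌋ = 5.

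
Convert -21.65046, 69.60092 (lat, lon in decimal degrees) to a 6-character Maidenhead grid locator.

MG48ti

Shift to the Maidenhead origin (180°W, 90°S): lon 249.6009, lat 68.3495.
Field (20°×10°, letters A–R): lon ⌊249.6009/20⌋ = 12 → M; lat ⌊68.3495/10⌋ = 6 → G.
Square (2°×1°, digits 0–9): lon ⌊9.6009/2⌋ = 4; lat ⌊8.3495/1⌋ = 8.
Subsquare (5′×2.5′, letters a–x): lon ⌊1.6009/0.0833333⌋ = 19 → t; lat ⌊0.3495/0.0416667⌋ = 8 → i.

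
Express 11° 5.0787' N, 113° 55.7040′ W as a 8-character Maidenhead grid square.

Shift to the Maidenhead origin (180°W, 90°S): lon 66.07160, lat 101.08464.
Field: lon ⌊66.07160/20⌋ = 3 → D; lat ⌊101.08464/10⌋ = 10 → K.
Square: lon ⌊6.07160/2⌋ = 3; lat ⌊1.08464/1⌋ = 1.
Subsquare: lon ⌊0.07160/0.0833333⌋ = 0 → a; lat ⌊0.08464/0.0416667⌋ = 2 → c.
Extended square: lon ⌊0.07160/0.00833333⌋ = 8; lat ⌊0.00131/0.00416667⌋ = 0.

DK31ac80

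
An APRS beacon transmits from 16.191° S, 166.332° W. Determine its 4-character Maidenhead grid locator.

AH63

Offset from 180°W / 90°S: lon 13.67°, lat 73.81°.
Field: 13.67/20 → 0 → A, 73.81/10 → 7 → H; chars AH.
Square: 13.67/2 → 6, 3.81/1 → 3; chars 63.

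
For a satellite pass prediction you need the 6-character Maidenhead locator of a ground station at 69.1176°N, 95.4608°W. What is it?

EP29gc

Shift to the Maidenhead origin (180°W, 90°S): lon 84.5392, lat 159.1176.
Field: 84.5392/20 → 4 → E, 159.1176/10 → 15 → P; chars EP.
Square: 4.5392/2 → 2, 9.1176/1 → 9; chars 29.
Subsquare: 0.5392/0.0833333 → 6 → g, 0.1176/0.0416667 → 2 → c; chars gc.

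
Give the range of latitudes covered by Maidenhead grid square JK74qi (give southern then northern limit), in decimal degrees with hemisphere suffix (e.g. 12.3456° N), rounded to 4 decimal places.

14.3333° N, 14.3750° N

Field J=9, K=10: +9·20° lon, +10·10° lat → SW at lon 0°, lat 10°.
Square 7, 4: +7·2° lon, +4·1° lat → SW at lon 14°, lat 14°.
Subsquare q=16, i=8: +16·0.0833333° lon, +8·0.0416667° lat → SW at lon 15.3333°, lat 14.3333°.
Cell spans 0.0833333° lon × 0.0416667° lat.
south 14.3333° N, north 14.3750° N.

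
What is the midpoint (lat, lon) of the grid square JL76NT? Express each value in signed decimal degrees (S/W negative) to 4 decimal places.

26.8125, 15.1250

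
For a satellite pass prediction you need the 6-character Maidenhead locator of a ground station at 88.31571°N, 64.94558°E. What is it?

MR28lh

Shift to the Maidenhead origin (180°W, 90°S): lon 244.9456, lat 178.3157.
Field: lon ⌊244.9456/20⌋ = 12 → M; lat ⌊178.3157/10⌋ = 17 → R.
Square: lon ⌊4.9456/2⌋ = 2; lat ⌊8.3157/1⌋ = 8.
Subsquare: lon ⌊0.9456/0.0833333⌋ = 11 → l; lat ⌊0.3157/0.0416667⌋ = 7 → h.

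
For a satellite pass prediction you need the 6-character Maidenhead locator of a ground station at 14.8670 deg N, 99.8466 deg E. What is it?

Add 180° to longitude and 90° to latitude: 279.8466, 104.8670.
Field: lon ⌊279.8466/20⌋ = 13 → N; lat ⌊104.8670/10⌋ = 10 → K.
Square: lon ⌊19.8466/2⌋ = 9; lat ⌊4.8670/1⌋ = 4.
Subsquare: lon ⌊1.8466/0.0833333⌋ = 22 → w; lat ⌊0.8670/0.0416667⌋ = 20 → u.

NK94wu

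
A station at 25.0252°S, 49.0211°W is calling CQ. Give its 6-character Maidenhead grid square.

Offset from 180°W / 90°S: lon 130.9789°, lat 64.9748°.
Field: 130.9789/20 → 6 → G, 64.9748/10 → 6 → G; chars GG.
Square: 10.9789/2 → 5, 4.9748/1 → 4; chars 54.
Subsquare: 0.9789/0.0833333 → 11 → l, 0.9748/0.0416667 → 23 → x; chars lx.

GG54lx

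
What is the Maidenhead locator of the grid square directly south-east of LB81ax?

Longitude subsquare a = 0; +1 → 1 = b.
Latitude subsquare x = 23; −1 → 22 = w.

LB81bw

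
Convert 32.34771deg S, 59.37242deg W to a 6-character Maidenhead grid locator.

GF07hp

Offset from 180°W / 90°S: lon 120.6276°, lat 57.6523°.
Field: lon ⌊120.6276/20⌋ = 6 → G; lat ⌊57.6523/10⌋ = 5 → F.
Square: lon ⌊0.6276/2⌋ = 0; lat ⌊7.6523/1⌋ = 7.
Subsquare: lon ⌊0.6276/0.0833333⌋ = 7 → h; lat ⌊0.6523/0.0416667⌋ = 15 → p.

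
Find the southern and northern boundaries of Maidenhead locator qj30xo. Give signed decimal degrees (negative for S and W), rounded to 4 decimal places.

0.5833, 0.6250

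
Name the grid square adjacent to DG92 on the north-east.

EG03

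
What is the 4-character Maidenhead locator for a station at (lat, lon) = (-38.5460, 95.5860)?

Add 180° to longitude and 90° to latitude: 275.59, 51.45.
Field (20°×10°, letters A–R): lon ⌊275.59/20⌋ = 13 → N; lat ⌊51.45/10⌋ = 5 → F.
Square (2°×1°, digits 0–9): lon ⌊15.59/2⌋ = 7; lat ⌊1.45/1⌋ = 1.

NF71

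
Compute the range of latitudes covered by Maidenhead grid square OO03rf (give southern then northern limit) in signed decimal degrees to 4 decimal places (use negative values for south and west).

Field O=14, O=14: +14·20° lon, +14·10° lat → SW at lon 100°, lat 50°.
Square 0, 3: +0·2° lon, +3·1° lat → SW at lon 100°, lat 53°.
Subsquare r=17, f=5: +17·0.0833333° lon, +5·0.0416667° lat → SW at lon 101.417°, lat 53.2083°.
Cell spans 0.0833333° lon × 0.0416667° lat.
south 53.2083, north 53.2500.

53.2083, 53.2500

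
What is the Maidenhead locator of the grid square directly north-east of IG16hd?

Longitude subsquare h = 7; +1 → 8 = i.
Latitude subsquare d = 3; +1 → 4 = e.

IG16ie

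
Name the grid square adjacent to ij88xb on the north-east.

IJ98ac

Longitude subsquare x = 23; +1 → 24, wraps to 0 = a, carry into square.
Longitude square 8; +1 → 9.
Latitude subsquare b = 1; +1 → 2 = c.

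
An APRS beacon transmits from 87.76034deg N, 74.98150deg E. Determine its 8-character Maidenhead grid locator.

Add 180° to longitude and 90° to latitude: 254.98150, 177.76034.
Field (20°×10°, letters A–R): 254.98150/20 → 12 → M, 177.76034/10 → 17 → R; chars MR.
Square (2°×1°, digits 0–9): 14.98150/2 → 7, 7.76034/1 → 7; chars 77.
Subsquare (5′×2.5′, letters a–x): 0.98150/0.0833333 → 11 → l, 0.76034/0.0416667 → 18 → s; chars ls.
Extended square (30″×15″, digits 0–9): 0.06483/0.00833333 → 7, 0.01034/0.00416667 → 2; chars 72.

MR77ls72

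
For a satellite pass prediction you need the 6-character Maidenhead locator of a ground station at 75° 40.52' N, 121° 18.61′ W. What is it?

Shift to the Maidenhead origin (180°W, 90°S): lon 58.6898, lat 165.6753.
Field: 58.6898/20 → 2 → C, 165.6753/10 → 16 → Q; chars CQ.
Square: 18.6898/2 → 9, 5.6753/1 → 5; chars 95.
Subsquare: 0.6898/0.0833333 → 8 → i, 0.6753/0.0416667 → 16 → q; chars iq.

CQ95iq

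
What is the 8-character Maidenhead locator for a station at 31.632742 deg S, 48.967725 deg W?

Add 180° to longitude and 90° to latitude: 131.03227, 58.36726.
Field: 131.03227/20 → 6 → G, 58.36726/10 → 5 → F; chars GF.
Square: 11.03227/2 → 5, 8.36726/1 → 8; chars 58.
Subsquare: 1.03227/0.0833333 → 12 → m, 0.36726/0.0416667 → 8 → i; chars mi.
Extended square: 0.03227/0.00833333 → 3, 0.03392/0.00416667 → 8; chars 38.

GF58mi38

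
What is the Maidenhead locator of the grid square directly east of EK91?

Longitude square 9; +1 → 10, wraps to 0, carry into field.
Longitude field E = 4; +1 → 5 = F.
The latitude characters are unchanged.

FK01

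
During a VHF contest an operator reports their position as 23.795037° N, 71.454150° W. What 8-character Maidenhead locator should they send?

Add 180° to longitude and 90° to latitude: 108.54585, 113.79504.
Field: 108.54585/20 → 5 → F, 113.79504/10 → 11 → L; chars FL.
Square: 8.54585/2 → 4, 3.79504/1 → 3; chars 43.
Subsquare: 0.54585/0.0833333 → 6 → g, 0.79504/0.0416667 → 19 → t; chars gt.
Extended square: 0.04585/0.00833333 → 5, 0.00337/0.00416667 → 0; chars 50.

FL43gt50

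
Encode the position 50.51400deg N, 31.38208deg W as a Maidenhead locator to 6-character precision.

Offset from 180°W / 90°S: lon 148.6179°, lat 140.5140°.
Field: 148.6179/20 → 7 → H, 140.5140/10 → 14 → O; chars HO.
Square: 8.6179/2 → 4, 0.5140/1 → 0; chars 40.
Subsquare: 0.6179/0.0833333 → 7 → h, 0.5140/0.0416667 → 12 → m; chars hm.

HO40hm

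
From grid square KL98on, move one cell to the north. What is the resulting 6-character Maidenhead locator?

KL98oo

Latitude subsquare n = 13; +1 → 14 = o.
The longitude characters are unchanged.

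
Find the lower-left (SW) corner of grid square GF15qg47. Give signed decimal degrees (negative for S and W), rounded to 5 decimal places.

-34.72083, -56.63333

Field G=6, F=5: +6·20° lon, +5·10° lat → SW at lon -60°, lat -40°.
Square 1, 5: +1·2° lon, +5·1° lat → SW at lon -58°, lat -35°.
Subsquare q=16, g=6: +16·0.0833333° lon, +6·0.0416667° lat → SW at lon -56.6667°, lat -34.75°.
Extended square 4, 7: +4·0.00833333° lon, +7·0.00416667° lat → SW at lon -56.6333°, lat -34.7208°.
latitude -34.72083, longitude -56.63333.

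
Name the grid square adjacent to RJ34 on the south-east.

RJ43

Longitude square 3; +1 → 4.
Latitude square 4; −1 → 3.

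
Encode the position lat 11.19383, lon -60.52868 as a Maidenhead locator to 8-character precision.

Add 180° to longitude and 90° to latitude: 119.47132, 101.19383.
Field: lon ⌊119.47132/20⌋ = 5 → F; lat ⌊101.19383/10⌋ = 10 → K.
Square: lon ⌊19.47132/2⌋ = 9; lat ⌊1.19383/1⌋ = 1.
Subsquare: lon ⌊1.47132/0.0833333⌋ = 17 → r; lat ⌊0.19383/0.0416667⌋ = 4 → e.
Extended square: lon ⌊0.05465/0.00833333⌋ = 6; lat ⌊0.02716/0.00416667⌋ = 6.

FK91re66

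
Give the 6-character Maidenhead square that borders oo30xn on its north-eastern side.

OO40ao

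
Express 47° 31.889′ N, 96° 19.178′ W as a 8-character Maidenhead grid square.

Offset from 180°W / 90°S: lon 83.68037°, lat 137.53148°.
Field: 83.68037/20 → 4 → E, 137.53148/10 → 13 → N; chars EN.
Square: 3.68037/2 → 1, 7.53148/1 → 7; chars 17.
Subsquare: 1.68037/0.0833333 → 20 → u, 0.53148/0.0416667 → 12 → m; chars um.
Extended square: 0.01370/0.00833333 → 1, 0.03148/0.00416667 → 7; chars 17.

EN17um17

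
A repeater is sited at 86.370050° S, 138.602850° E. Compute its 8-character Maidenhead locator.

PA93hp21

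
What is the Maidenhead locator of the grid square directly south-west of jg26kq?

Longitude subsquare k = 10; −1 → 9 = j.
Latitude subsquare q = 16; −1 → 15 = p.

JG26jp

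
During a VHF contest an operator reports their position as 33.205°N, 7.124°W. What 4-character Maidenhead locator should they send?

Offset from 180°W / 90°S: lon 172.88°, lat 123.20°.
Field: lon ⌊172.88/20⌋ = 8 → I; lat ⌊123.20/10⌋ = 12 → M.
Square: lon ⌊12.88/2⌋ = 6; lat ⌊3.20/1⌋ = 3.

IM63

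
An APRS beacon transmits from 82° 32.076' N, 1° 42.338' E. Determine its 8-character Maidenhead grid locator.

JR02um48

Offset from 180°W / 90°S: lon 181.70563°, lat 172.53460°.
Field (20°×10°, letters A–R): lon ⌊181.70563/20⌋ = 9 → J; lat ⌊172.53460/10⌋ = 17 → R.
Square (2°×1°, digits 0–9): lon ⌊1.70563/2⌋ = 0; lat ⌊2.53460/1⌋ = 2.
Subsquare (5′×2.5′, letters a–x): lon ⌊1.70563/0.0833333⌋ = 20 → u; lat ⌊0.53460/0.0416667⌋ = 12 → m.
Extended square (30″×15″, digits 0–9): lon ⌊0.03897/0.00833333⌋ = 4; lat ⌊0.03460/0.00416667⌋ = 8.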